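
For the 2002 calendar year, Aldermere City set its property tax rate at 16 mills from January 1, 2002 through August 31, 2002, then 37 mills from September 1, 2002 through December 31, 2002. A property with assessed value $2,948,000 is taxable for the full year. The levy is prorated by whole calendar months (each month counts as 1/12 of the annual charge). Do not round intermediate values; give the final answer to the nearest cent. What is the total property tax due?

$67,804.00

January 1 – August 31, 2002: 8 months at 16 mills → $2,948,000 × 1.6% × 8/12 = $31,445.3333
September 1 – December 31, 2002: 4 months at 37 mills → $2,948,000 × 3.7% × 4/12 = $36,358.6667
Total = $67,804.0000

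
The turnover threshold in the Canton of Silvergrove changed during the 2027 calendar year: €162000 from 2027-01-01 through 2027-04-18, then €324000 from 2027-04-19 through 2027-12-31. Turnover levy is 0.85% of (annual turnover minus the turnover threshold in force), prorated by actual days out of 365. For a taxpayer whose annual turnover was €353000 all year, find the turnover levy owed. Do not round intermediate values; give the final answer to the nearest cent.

2027-01-01 to 2027-04-18: 108 days, exemption €162000 → (€353000 − €162000) × 0.85% × 108/365 = €480.3781
2027-04-19 to 2027-12-31: 257 days, exemption €324000 → (€353000 − €324000) × 0.85% × 257/365 = €173.5630
Total = €653.9411

€653.94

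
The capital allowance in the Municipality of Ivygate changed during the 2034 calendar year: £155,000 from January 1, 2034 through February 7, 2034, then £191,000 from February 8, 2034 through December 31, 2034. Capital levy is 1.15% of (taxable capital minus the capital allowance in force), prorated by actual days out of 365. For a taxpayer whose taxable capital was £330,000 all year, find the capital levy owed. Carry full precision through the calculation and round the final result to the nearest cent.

January 1 – February 7, 2034: 38 days, exemption £155,000 → (£330,000 − £155,000) × 1.15% × 38/365 = £209.5205
February 8 – December 31, 2034: 327 days, exemption £191,000 → (£330,000 − £191,000) × 1.15% × 327/365 = £1,432.0808
Total = £1,641.6014

£1,641.60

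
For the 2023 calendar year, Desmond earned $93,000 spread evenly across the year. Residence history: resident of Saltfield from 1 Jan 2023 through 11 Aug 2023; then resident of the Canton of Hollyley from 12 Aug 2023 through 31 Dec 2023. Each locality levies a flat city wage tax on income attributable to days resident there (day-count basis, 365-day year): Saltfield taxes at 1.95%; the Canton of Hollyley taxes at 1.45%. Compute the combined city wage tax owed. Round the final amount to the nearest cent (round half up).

$1,632.60

Saltfield, 1 Jan – 11 Aug 2023: 223 days → $93,000 × 1.95% × 223/365 = $1,107.9740
The Canton of Hollyley, 12 Aug – 31 Dec 2023: 142 days → $93,000 × 1.45% × 142/365 = $524.6219
Total = $1,632.5959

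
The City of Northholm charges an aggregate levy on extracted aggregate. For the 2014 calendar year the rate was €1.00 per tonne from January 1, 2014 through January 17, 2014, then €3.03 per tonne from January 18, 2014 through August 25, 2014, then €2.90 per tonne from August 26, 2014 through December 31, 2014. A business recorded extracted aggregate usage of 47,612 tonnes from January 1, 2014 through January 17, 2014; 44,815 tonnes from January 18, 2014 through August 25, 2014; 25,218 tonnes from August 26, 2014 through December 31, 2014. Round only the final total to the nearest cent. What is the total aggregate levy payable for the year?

€256,533.65

January 1 – January 17, 2014: 47,612 tonnes at €1.00/tonne → €47,612.00
January 18 – August 25, 2014: 44,815 tonnes at €3.03/tonne → €135,789.45
August 26 – December 31, 2014: 25,218 tonnes at €2.90/tonne → €73,132.20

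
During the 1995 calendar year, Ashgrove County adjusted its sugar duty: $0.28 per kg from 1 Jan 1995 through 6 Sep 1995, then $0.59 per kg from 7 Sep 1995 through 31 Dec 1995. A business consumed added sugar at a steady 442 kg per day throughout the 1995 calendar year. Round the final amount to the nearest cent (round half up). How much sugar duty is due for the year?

1 Jan – 6 Sep 1995: 249 days × 442 kg/day = 110,058 kg at $0.28/kg → $30,816.24
7 Sep – 31 Dec 1995: 116 days × 442 kg/day = 51,272 kg at $0.59/kg → $30,250.48

$61,066.72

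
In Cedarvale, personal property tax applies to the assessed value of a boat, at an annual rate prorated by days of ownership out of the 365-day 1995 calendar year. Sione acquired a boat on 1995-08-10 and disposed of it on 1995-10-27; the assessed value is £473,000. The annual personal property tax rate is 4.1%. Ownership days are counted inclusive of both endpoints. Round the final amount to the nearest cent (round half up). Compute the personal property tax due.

£4,197.39

Days held (1995-08-10 to 1995-10-27): 79 out of 365
Tax = £473,000 × 4.1% × 79/365 = £4,197.3890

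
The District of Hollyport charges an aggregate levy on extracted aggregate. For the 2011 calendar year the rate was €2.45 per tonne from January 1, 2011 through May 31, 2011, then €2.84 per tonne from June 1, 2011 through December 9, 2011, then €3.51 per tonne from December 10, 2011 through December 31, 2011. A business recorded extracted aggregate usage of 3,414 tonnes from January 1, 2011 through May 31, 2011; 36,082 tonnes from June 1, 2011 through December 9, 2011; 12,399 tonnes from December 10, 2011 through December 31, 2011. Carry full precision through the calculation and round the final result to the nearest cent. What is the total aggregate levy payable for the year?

January 1 – May 31, 2011: 3,414 tonnes at €2.45/tonne → €8,364.30
June 1 – December 9, 2011: 36,082 tonnes at €2.84/tonne → €102,472.88
December 10 – December 31, 2011: 12,399 tonnes at €3.51/tonne → €43,520.49

€154,357.67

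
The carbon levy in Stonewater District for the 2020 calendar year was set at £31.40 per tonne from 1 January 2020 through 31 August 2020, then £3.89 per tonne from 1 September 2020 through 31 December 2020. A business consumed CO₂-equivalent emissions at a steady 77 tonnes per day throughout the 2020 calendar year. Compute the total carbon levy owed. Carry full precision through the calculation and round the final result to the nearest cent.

1 January – 31 August 2020: 244 days × 77 tonnes/day = 18,788 tonnes at £31.40/tonne → £589,943.20
1 September – 31 December 2020: 122 days × 77 tonnes/day = 9,394 tonnes at £3.89/tonne → £36,542.66

£626,485.86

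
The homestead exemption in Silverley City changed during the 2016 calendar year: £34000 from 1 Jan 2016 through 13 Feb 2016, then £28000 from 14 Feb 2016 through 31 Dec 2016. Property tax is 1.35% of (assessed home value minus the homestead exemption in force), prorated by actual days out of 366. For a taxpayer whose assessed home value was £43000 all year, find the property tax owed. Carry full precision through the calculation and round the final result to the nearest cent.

£192.76

1 Jan – 13 Feb 2016: 44 days, exemption £34000 → (£43000 − £34000) × 1.35% × 44/366 = £14.6066
14 Feb – 31 Dec 2016: 322 days, exemption £28000 → (£43000 − £28000) × 1.35% × 322/366 = £178.1557
Total = £192.7623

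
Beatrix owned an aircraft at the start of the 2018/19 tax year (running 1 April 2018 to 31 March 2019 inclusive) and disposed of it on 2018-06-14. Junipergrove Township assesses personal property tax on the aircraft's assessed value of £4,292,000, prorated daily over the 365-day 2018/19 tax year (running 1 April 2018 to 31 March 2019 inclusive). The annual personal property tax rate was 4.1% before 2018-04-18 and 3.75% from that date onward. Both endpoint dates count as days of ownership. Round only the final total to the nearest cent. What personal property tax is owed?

£33,771.57

2018-04-01 to 2018-04-17: 17 days at 4.1% → £4,292,000 × 4.1% × 17/365 = £8,195.9562
2018-04-18 to 2018-06-14: 58 days at 3.75% → £4,292,000 × 3.75% × 58/365 = £25,575.6164
Total = £33,771.5726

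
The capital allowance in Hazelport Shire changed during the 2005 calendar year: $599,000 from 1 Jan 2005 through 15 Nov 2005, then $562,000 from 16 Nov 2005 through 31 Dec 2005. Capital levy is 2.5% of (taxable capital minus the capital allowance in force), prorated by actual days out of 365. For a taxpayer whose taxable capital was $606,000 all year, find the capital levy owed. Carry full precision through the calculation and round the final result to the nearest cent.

1 Jan – 15 Nov 2005: 319 days, exemption $599,000 → ($606,000 − $599,000) × 2.5% × 319/365 = $152.9452
16 Nov – 31 Dec 2005: 46 days, exemption $562,000 → ($606,000 − $562,000) × 2.5% × 46/365 = $138.6301
Total = $291.5753

$291.58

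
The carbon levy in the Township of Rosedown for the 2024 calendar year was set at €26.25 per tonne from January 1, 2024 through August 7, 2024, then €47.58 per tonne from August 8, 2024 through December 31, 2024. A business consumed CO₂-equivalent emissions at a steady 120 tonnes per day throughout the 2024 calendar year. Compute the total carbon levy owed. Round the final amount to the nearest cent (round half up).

January 1 – August 7, 2024: 220 days × 120 tonnes/day = 26,400 tonnes at €26.25/tonne → €693,000.00
August 8 – December 31, 2024: 146 days × 120 tonnes/day = 17,520 tonnes at €47.58/tonne → €833,601.60

€1,526,601.60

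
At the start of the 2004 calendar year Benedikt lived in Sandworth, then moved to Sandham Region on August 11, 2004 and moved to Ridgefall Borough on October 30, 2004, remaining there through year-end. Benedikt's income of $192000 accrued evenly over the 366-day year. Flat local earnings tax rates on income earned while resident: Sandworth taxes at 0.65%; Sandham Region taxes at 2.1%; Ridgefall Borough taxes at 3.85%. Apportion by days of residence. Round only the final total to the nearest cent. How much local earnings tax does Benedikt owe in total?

Sandworth, January 1 – August 10, 2004: 223 days → $192000 × 0.65% × 223/366 = $760.3934
Sandham Region, August 11 – October 29, 2004: 80 days → $192000 × 2.1% × 80/366 = $881.3115
Ridgefall Borough, October 30 – December 31, 2004: 63 days → $192000 × 3.85% × 63/366 = $1272.3934
Total = $2914.0984

$2914.10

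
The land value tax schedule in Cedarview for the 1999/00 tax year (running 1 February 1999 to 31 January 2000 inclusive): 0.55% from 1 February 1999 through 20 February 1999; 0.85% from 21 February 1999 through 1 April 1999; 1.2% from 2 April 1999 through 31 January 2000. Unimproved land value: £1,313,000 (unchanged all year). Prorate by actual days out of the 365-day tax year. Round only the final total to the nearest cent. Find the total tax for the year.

£14,784.74

1 February – 20 February 1999: 20 days at 0.55% → £1,313,000 × 0.55% × 20/365 = £395.6986
21 February – 1 April 1999: 40 days at 0.85% → £1,313,000 × 0.85% × 40/365 = £1,223.0685
2 April 1999 – 31 January 2000: 305 days at 1.2% → £1,313,000 × 1.2% × 305/365 = £13,165.9726
Total = £14,784.7397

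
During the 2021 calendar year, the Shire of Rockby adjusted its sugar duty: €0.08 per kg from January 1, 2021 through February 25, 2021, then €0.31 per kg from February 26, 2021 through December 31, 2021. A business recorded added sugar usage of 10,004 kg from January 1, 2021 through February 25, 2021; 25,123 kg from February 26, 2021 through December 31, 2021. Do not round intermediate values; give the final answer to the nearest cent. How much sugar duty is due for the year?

January 1 – February 25, 2021: 10,004 kg at €0.08/kg → €800.32
February 26 – December 31, 2021: 25,123 kg at €0.31/kg → €7788.13

€8588.45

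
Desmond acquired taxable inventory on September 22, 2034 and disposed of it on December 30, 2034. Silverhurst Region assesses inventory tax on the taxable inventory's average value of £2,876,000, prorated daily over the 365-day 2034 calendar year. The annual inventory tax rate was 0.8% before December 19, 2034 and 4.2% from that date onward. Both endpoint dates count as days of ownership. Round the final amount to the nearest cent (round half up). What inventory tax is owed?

£9,518.38

September 22 – December 18, 2034: 88 days at 0.8% → £2,876,000 × 0.8% × 88/365 = £5,547.1342
December 19 – December 30, 2034: 12 days at 4.2% → £2,876,000 × 4.2% × 12/365 = £3,971.2438
Total = £9,518.3781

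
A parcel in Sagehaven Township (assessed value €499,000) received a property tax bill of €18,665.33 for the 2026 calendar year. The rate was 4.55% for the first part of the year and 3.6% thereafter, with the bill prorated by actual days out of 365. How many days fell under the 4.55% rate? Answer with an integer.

54 days

Let d = days at the first rate; then 365 − d days at the second rate.
€499,000 × [4.55%·d + 3.6%·(365−d)] / 365 = €18,665.33
Solving gives d = 54, so the new rate took effect on 24 February 2026.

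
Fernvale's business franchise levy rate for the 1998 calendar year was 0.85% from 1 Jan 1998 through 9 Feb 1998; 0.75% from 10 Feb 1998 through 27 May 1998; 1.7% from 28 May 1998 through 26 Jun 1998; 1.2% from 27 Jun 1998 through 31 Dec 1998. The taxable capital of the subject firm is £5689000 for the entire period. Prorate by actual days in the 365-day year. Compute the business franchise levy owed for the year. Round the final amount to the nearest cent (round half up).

1 Jan – 9 Feb 1998: 40 days at 0.85% → £5689000 × 0.85% × 40/365 = £5299.3425
10 Feb – 27 May 1998: 107 days at 0.75% → £5689000 × 0.75% × 107/365 = £12508.0068
28 May – 26 Jun 1998: 30 days at 1.7% → £5689000 × 1.7% × 30/365 = £7949.0137
27 Jun – 31 Dec 1998: 188 days at 1.2% → £5689000 × 1.2% × 188/365 = £35162.6959
Total = £60919.0589

£60919.06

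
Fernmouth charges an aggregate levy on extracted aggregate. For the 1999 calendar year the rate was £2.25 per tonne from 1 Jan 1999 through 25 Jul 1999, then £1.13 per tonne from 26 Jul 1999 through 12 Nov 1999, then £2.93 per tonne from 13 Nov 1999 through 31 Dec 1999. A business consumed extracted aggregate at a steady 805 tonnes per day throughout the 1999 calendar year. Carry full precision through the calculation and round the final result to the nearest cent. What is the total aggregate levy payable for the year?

1 Jan – 25 Jul 1999: 206 days × 805 tonnes/day = 165,830 tonnes at £2.25/tonne → £373,117.50
26 Jul – 12 Nov 1999: 110 days × 805 tonnes/day = 88,550 tonnes at £1.13/tonne → £100,061.50
13 Nov – 31 Dec 1999: 49 days × 805 tonnes/day = 39,445 tonnes at £2.93/tonne → £115,573.85

£588,752.85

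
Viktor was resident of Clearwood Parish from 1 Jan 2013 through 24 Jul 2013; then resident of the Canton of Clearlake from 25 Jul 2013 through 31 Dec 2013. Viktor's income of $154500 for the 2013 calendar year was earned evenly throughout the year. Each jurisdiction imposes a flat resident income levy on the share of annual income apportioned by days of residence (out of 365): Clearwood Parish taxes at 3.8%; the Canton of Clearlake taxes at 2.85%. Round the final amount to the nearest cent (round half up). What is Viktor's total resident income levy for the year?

$5227.60

Clearwood Parish, 1 Jan – 24 Jul 2013: 205 days → $154500 × 3.8% × 205/365 = $3297.4110
The Canton of Clearlake, 25 Jul – 31 Dec 2013: 160 days → $154500 × 2.85% × 160/365 = $1930.1918
Total = $5227.6027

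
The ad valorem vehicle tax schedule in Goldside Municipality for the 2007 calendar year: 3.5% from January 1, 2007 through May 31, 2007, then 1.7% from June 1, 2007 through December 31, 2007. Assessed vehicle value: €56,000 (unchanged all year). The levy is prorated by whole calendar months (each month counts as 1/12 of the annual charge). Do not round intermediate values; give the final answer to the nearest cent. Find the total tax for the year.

€1,372.00

January 1 – May 31, 2007: 5 months at 3.5% → €56,000 × 3.5% × 5/12 = €816.6667
June 1 – December 31, 2007: 7 months at 1.7% → €56,000 × 1.7% × 7/12 = €555.3333
Total = €1,372.0000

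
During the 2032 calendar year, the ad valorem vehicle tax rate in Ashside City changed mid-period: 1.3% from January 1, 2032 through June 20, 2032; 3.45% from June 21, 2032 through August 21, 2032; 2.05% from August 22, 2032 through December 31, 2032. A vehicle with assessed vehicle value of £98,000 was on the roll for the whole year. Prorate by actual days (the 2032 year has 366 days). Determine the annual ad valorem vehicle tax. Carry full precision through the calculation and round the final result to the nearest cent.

January 1 – June 20, 2032: 172 days at 1.3% → £98,000 × 1.3% × 172/366 = £598.7104
June 21 – August 21, 2032: 62 days at 3.45% → £98,000 × 3.45% × 62/366 = £572.7377
August 22 – December 31, 2032: 132 days at 2.05% → £98,000 × 2.05% × 132/366 = £724.5574
Total = £1,896.0055

£1,896.01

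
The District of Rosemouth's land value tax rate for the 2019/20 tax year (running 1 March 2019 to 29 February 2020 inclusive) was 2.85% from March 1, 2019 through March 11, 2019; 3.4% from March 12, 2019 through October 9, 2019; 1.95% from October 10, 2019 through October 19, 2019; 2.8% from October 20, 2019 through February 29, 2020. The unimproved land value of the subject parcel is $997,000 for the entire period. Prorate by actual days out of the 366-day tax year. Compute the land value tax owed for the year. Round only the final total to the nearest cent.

March 1 – March 11, 2019: 11 days at 2.85% → $997,000 × 2.85% × 11/366 = $853.9877
March 12 – October 9, 2019: 212 days at 3.4% → $997,000 × 3.4% × 212/366 = $19,634.9071
October 10 – October 19, 2019: 10 days at 1.95% → $997,000 × 1.95% × 10/366 = $531.1885
October 20, 2019 – February 29, 2020: 133 days at 2.8% → $997,000 × 2.8% × 133/366 = $10,144.3388
Total = $31,164.4221

$31,164.42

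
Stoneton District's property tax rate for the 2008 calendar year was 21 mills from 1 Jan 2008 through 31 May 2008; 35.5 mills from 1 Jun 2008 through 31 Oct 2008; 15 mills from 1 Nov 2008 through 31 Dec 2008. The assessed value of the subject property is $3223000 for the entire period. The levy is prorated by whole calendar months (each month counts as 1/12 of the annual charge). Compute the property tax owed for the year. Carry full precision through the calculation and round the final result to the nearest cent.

1 Jan – 31 May 2008: 5 months at 21 mills → $3223000 × 2.1% × 5/12 = $28201.2500
1 Jun – 31 Oct 2008: 5 months at 35.5 mills → $3223000 × 3.55% × 5/12 = $47673.5417
1 Nov – 31 Dec 2008: 2 months at 15 mills → $3223000 × 1.5% × 2/12 = $8057.5000
Total = $83932.2917

$83932.29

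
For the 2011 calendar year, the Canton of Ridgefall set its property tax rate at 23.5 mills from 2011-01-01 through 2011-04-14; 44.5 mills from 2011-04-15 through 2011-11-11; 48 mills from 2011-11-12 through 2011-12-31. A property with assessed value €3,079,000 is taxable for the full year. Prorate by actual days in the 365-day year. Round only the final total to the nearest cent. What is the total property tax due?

€120,068.35

2011-01-01 to 2011-04-14: 104 days at 23.5 mills → €3,079,000 × 2.35% × 104/365 = €20,616.6466
2011-04-15 to 2011-11-11: 211 days at 44.5 mills → €3,079,000 × 4.45% × 211/365 = €79,206.2205
2011-11-12 to 2011-12-31: 50 days at 48 mills → €3,079,000 × 4.8% × 50/365 = €20,245.4795
Total = €120,068.3466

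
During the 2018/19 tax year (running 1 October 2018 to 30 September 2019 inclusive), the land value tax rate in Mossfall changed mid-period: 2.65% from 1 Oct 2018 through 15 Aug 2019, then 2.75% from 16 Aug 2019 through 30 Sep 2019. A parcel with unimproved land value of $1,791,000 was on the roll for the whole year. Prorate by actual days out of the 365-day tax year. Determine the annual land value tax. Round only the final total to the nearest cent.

$47,687.22

1 Oct 2018 – 15 Aug 2019: 319 days at 2.65% → $1,791,000 × 2.65% × 319/365 = $41,480.0507
16 Aug – 30 Sep 2019: 46 days at 2.75% → $1,791,000 × 2.75% × 46/365 = $6,207.1644
Total = $47,687.2151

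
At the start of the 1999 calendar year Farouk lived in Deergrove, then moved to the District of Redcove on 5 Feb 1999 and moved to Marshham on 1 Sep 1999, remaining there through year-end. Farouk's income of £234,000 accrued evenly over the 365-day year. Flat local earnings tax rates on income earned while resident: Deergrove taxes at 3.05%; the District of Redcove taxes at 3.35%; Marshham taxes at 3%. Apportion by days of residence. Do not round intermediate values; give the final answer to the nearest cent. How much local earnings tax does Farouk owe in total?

£7,497.94

Deergrove, 1 Jan – 4 Feb 1999: 35 days → £234,000 × 3.05% × 35/365 = £684.3699
The District of Redcove, 5 Feb – 31 Aug 1999: 208 days → £234,000 × 3.35% × 208/365 = £4,467.1562
Marshham, 1 Sep – 31 Dec 1999: 122 days → £234,000 × 3% × 122/365 = £2,346.4110
Total = £7,497.9370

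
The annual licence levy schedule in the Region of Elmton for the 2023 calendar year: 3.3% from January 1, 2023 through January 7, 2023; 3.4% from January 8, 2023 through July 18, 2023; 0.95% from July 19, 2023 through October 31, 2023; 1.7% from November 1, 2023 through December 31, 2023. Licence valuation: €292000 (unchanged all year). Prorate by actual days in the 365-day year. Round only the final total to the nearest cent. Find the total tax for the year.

€7034.80

January 1 – January 7, 2023: 7 days at 3.3% → €292000 × 3.3% × 7/365 = €184.8000
January 8 – July 18, 2023: 192 days at 3.4% → €292000 × 3.4% × 192/365 = €5222.4000
July 19 – October 31, 2023: 105 days at 0.95% → €292000 × 0.95% × 105/365 = €798.0000
November 1 – December 31, 2023: 61 days at 1.7% → €292000 × 1.7% × 61/365 = €829.6000
Total = €7034.8000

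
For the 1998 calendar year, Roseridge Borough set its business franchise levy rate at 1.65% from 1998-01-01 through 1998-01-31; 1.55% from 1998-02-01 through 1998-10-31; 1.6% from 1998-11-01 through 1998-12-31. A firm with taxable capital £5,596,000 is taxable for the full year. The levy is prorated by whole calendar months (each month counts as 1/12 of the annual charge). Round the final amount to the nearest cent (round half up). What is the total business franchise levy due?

£87,670.67

1998-01-01 to 1998-01-31: 1 month at 1.65% → £5,596,000 × 1.65% × 1/12 = £7,694.5000
1998-02-01 to 1998-10-31: 9 months at 1.55% → £5,596,000 × 1.55% × 9/12 = £65,053.5000
1998-11-01 to 1998-12-31: 2 months at 1.6% → £5,596,000 × 1.6% × 2/12 = £14,922.6667
Total = £87,670.6667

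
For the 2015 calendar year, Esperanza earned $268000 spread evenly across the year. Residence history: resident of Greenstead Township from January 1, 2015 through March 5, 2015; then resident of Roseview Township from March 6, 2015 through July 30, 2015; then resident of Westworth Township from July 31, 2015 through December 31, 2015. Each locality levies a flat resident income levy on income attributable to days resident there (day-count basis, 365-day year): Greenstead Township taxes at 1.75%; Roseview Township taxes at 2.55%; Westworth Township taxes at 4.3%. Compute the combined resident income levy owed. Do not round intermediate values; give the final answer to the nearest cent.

$8436.86

Greenstead Township, January 1 – March 5, 2015: 64 days → $268000 × 1.75% × 64/365 = $822.3562
Roseview Township, March 6 – July 30, 2015: 147 days → $268000 × 2.55% × 147/365 = $2752.3233
Westworth Township, July 31 – December 31, 2015: 154 days → $268000 × 4.3% × 154/365 = $4862.1808
Total = $8436.8603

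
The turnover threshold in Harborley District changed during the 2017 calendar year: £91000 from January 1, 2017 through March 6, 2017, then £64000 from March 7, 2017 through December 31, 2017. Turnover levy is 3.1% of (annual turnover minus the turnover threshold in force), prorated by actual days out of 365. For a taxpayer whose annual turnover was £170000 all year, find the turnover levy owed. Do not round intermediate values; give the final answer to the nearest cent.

January 1 – March 6, 2017: 65 days, exemption £91000 → (£170000 − £91000) × 3.1% × 65/365 = £436.1233
March 7 – December 31, 2017: 300 days, exemption £64000 → (£170000 − £64000) × 3.1% × 300/365 = £2700.8219
Total = £3136.9452

£3136.95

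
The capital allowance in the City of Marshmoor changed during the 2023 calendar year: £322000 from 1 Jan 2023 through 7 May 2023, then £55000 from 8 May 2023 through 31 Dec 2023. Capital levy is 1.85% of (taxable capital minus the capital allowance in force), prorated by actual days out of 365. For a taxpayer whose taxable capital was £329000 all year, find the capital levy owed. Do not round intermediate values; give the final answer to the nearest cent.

1 Jan – 7 May 2023: 127 days, exemption £322000 → (£329000 − £322000) × 1.85% × 127/365 = £45.0589
8 May – 31 Dec 2023: 238 days, exemption £55000 → (£329000 − £55000) × 1.85% × 238/365 = £3305.2658
Total = £3350.3247

£3350.32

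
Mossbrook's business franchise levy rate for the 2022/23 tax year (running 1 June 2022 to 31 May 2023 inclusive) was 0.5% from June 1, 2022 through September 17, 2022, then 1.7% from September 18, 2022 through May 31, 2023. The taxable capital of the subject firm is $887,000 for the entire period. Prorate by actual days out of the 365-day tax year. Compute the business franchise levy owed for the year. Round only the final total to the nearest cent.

$11,900.38

June 1 – September 17, 2022: 109 days at 0.5% → $887,000 × 0.5% × 109/365 = $1,324.4247
September 18, 2022 – May 31, 2023: 256 days at 1.7% → $887,000 × 1.7% × 256/365 = $10,575.9562
Total = $11,900.3808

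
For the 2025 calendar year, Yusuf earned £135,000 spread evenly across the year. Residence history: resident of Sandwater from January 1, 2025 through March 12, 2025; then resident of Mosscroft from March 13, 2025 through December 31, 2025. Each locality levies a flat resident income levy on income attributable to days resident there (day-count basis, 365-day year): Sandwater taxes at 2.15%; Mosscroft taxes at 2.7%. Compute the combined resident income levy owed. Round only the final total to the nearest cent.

£3,500.57

Sandwater, January 1 – March 12, 2025: 71 days → £135,000 × 2.15% × 71/365 = £564.5959
Mosscroft, March 13 – December 31, 2025: 294 days → £135,000 × 2.7% × 294/365 = £2,935.9726
Total = £3,500.5685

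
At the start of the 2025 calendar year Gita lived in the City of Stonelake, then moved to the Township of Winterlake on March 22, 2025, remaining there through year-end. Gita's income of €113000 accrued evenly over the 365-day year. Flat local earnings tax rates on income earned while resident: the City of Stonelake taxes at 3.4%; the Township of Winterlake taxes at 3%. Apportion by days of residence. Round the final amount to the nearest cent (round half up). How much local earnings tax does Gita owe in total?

€3489.07

The City of Stonelake, January 1 – March 21, 2025: 80 days → €113000 × 3.4% × 80/365 = €842.0822
The Township of Winterlake, March 22 – December 31, 2025: 285 days → €113000 × 3% × 285/365 = €2646.9863
Total = €3489.0685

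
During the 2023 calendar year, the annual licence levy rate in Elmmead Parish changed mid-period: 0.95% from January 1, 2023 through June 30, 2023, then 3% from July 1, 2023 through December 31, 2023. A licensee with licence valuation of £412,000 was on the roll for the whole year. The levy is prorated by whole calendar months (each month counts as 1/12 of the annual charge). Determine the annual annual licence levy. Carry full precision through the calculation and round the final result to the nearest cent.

January 1 – June 30, 2023: 6 months at 0.95% → £412,000 × 0.95% × 6/12 = £1,957.0000
July 1 – December 31, 2023: 6 months at 3% → £412,000 × 3% × 6/12 = £6,180.0000
Total = £8,137.0000

£8,137.00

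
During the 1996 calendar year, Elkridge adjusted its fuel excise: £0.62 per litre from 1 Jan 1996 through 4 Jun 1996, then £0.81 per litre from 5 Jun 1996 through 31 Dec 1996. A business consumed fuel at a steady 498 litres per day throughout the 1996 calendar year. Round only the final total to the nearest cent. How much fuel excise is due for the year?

1 Jan – 4 Jun 1996: 156 days × 498 litres/day = 77,688 litres at £0.62/litre → £48166.56
5 Jun – 31 Dec 1996: 210 days × 498 litres/day = 104,580 litres at £0.81/litre → £84709.80

£132876.36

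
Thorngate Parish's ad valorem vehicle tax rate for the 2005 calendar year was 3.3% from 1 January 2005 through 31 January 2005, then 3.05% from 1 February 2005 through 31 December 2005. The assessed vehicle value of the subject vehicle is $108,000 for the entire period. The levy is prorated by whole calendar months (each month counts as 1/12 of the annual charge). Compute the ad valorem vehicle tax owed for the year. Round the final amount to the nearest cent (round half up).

1 January – 31 January 2005: 1 month at 3.3% → $108,000 × 3.3% × 1/12 = $297.0000
1 February – 31 December 2005: 11 months at 3.05% → $108,000 × 3.05% × 11/12 = $3,019.5000
Total = $3,316.5000

$3,316.50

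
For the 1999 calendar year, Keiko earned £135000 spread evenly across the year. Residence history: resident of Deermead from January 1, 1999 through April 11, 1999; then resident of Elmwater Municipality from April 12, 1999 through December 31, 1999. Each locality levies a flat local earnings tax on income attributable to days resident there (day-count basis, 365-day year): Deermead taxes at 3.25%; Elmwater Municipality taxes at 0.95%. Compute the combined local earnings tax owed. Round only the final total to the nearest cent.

Deermead, January 1 – April 11, 1999: 101 days → £135000 × 3.25% × 101/365 = £1214.0753
Elmwater Municipality, April 12 – December 31, 1999: 264 days → £135000 × 0.95% × 264/365 = £927.6164
Total = £2141.6918

£2141.69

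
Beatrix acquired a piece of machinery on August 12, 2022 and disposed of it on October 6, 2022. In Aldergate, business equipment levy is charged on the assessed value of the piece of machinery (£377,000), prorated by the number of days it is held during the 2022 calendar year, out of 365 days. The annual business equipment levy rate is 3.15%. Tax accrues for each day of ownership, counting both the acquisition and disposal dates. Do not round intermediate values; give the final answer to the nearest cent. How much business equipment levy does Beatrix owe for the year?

£1,821.99

Days held (August 12 – October 6, 2022): 56 out of 365
Tax = £377,000 × 3.15% × 56/365 = £1,821.9945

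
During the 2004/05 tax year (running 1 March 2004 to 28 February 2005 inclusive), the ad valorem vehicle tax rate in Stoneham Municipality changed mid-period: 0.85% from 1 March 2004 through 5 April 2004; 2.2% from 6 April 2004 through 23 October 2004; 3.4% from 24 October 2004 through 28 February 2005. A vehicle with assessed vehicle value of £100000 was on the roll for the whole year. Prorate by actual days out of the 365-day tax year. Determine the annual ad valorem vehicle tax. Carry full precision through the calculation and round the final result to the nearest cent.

1 March – 5 April 2004: 36 days at 0.85% → £100000 × 0.85% × 36/365 = £83.8356
6 April – 23 October 2004: 201 days at 2.2% → £100000 × 2.2% × 201/365 = £1211.5068
24 October 2004 – 28 February 2005: 128 days at 3.4% → £100000 × 3.4% × 128/365 = £1192.3288
Total = £2487.6712

£2487.67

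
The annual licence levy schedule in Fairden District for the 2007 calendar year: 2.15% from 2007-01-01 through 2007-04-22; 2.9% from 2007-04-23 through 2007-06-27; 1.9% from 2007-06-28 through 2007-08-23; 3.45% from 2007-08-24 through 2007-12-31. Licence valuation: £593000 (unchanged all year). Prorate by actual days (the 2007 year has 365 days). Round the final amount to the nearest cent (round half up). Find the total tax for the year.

2007-01-01 to 2007-04-22: 112 days at 2.15% → £593000 × 2.15% × 112/365 = £3912.1753
2007-04-23 to 2007-06-27: 66 days at 2.9% → £593000 × 2.9% × 66/365 = £3109.5945
2007-06-28 to 2007-08-23: 57 days at 1.9% → £593000 × 1.9% × 57/365 = £1759.5041
2007-08-24 to 2007-12-31: 130 days at 3.45% → £593000 × 3.45% × 130/365 = £7286.5890
Total = £16067.8630

£16067.86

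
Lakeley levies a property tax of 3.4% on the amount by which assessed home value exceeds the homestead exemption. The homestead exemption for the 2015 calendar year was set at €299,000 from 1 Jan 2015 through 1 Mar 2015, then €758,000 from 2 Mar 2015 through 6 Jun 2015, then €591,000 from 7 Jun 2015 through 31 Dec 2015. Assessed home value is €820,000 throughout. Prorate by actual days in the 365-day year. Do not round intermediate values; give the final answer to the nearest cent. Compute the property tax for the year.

€7,909.05

1 Jan – 1 Mar 2015: 60 days, exemption €299,000 → (€820,000 − €299,000) × 3.4% × 60/365 = €2,911.8904
2 Mar – 6 Jun 2015: 97 days, exemption €758,000 → (€820,000 − €758,000) × 3.4% × 97/365 = €560.2082
7 Jun – 31 Dec 2015: 208 days, exemption €591,000 → (€820,000 − €591,000) × 3.4% × 208/365 = €4,436.9534
Total = €7,909.0521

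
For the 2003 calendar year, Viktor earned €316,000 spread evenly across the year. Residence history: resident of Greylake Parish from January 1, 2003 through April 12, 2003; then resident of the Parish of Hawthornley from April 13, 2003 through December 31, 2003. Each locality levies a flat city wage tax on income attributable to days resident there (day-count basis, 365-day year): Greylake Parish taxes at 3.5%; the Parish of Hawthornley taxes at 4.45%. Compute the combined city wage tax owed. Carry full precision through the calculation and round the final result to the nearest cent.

Greylake Parish, January 1 – April 12, 2003: 102 days → €316,000 × 3.5% × 102/365 = €3,090.7397
The Parish of Hawthornley, April 13 – December 31, 2003: 263 days → €316,000 × 4.45% × 263/365 = €10,132.3452
Total = €13,223.0849

€13,223.08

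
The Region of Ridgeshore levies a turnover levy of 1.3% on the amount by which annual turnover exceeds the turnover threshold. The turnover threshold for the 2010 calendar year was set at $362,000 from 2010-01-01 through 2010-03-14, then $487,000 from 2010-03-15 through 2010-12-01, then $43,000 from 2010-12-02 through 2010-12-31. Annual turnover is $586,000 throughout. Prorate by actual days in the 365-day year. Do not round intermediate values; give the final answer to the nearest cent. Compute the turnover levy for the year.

2010-01-01 to 2010-03-14: 73 days, exemption $362,000 → ($586,000 − $362,000) × 1.3% × 73/365 = $582.4000
2010-03-15 to 2010-12-01: 262 days, exemption $487,000 → ($586,000 − $487,000) × 1.3% × 262/365 = $923.8192
2010-12-02 to 2010-12-31: 30 days, exemption $43,000 → ($586,000 − $43,000) × 1.3% × 30/365 = $580.1918
Total = $2,086.4110

$2,086.41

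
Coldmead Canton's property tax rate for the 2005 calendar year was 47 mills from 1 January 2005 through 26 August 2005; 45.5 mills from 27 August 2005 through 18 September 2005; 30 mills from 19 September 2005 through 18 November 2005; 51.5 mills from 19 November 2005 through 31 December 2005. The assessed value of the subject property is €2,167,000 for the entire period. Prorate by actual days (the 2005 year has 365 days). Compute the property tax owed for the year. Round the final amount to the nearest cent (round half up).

1 January – 26 August 2005: 238 days at 47 mills → €2,167,000 × 4.7% × 238/365 = €66,411.1288
27 August – 18 September 2005: 23 days at 45.5 mills → €2,167,000 × 4.55% × 23/365 = €6,213.0562
19 September – 18 November 2005: 61 days at 30 mills → €2,167,000 × 3% × 61/365 = €10,864.6849
19 November – 31 December 2005: 43 days at 51.5 mills → €2,167,000 × 5.15% × 43/365 = €13,147.4562
Total = €96,636.3260

€96,636.33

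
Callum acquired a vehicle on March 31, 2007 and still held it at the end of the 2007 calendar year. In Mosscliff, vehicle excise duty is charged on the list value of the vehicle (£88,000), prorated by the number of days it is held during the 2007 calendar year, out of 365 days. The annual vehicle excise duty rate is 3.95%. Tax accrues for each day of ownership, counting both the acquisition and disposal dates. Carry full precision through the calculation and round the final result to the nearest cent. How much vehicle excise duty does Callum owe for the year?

£2,628.43

Days held (March 31 – December 31, 2007): 276 out of 365
Tax = £88,000 × 3.95% × 276/365 = £2,628.4274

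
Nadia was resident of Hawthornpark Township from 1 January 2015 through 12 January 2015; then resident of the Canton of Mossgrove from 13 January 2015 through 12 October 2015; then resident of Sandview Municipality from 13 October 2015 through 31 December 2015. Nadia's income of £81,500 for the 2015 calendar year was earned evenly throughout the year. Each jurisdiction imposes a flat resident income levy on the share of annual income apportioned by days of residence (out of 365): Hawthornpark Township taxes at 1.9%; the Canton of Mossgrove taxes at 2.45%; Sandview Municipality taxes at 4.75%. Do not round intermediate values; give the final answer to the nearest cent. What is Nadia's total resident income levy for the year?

£2,392.86

Hawthornpark Township, 1 January – 12 January 2015: 12 days → £81,500 × 1.9% × 12/365 = £50.9096
The Canton of Mossgrove, 13 January – 12 October 2015: 273 days → £81,500 × 2.45% × 273/365 = £1,493.4596
Sandview Municipality, 13 October – 31 December 2015: 80 days → £81,500 × 4.75% × 80/365 = £848.4932
Total = £2,392.8623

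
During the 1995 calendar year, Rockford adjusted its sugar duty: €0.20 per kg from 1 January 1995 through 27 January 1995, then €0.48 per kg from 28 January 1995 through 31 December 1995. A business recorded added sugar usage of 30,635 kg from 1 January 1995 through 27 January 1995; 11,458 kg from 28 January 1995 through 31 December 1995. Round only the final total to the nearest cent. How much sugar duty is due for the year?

€11,626.84

1 January – 27 January 1995: 30,635 kg at €0.20/kg → €6,127.00
28 January – 31 December 1995: 11,458 kg at €0.48/kg → €5,499.84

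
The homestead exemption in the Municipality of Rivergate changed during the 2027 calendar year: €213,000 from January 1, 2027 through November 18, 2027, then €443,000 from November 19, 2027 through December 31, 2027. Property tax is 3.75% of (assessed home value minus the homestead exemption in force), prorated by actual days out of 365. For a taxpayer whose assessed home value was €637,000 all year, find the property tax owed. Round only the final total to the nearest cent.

January 1 – November 18, 2027: 322 days, exemption €213,000 → (€637,000 − €213,000) × 3.75% × 322/365 = €14,026.8493
November 19 – December 31, 2027: 43 days, exemption €443,000 → (€637,000 − €443,000) × 3.75% × 43/365 = €857.0548
Total = €14,883.9041

€14,883.90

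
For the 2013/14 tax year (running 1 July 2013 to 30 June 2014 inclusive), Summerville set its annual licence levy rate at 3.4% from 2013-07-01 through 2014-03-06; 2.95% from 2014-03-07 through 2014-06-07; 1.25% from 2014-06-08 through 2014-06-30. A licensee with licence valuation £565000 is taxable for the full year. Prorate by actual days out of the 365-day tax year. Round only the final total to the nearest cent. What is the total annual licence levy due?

2013-07-01 to 2014-03-06: 249 days at 3.4% → £565000 × 3.4% × 249/365 = £13104.9041
2014-03-07 to 2014-06-07: 93 days at 2.95% → £565000 × 2.95% × 93/365 = £4246.7877
2014-06-08 to 2014-06-30: 23 days at 1.25% → £565000 × 1.25% × 23/365 = £445.0342
Total = £17796.7260

£17796.73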